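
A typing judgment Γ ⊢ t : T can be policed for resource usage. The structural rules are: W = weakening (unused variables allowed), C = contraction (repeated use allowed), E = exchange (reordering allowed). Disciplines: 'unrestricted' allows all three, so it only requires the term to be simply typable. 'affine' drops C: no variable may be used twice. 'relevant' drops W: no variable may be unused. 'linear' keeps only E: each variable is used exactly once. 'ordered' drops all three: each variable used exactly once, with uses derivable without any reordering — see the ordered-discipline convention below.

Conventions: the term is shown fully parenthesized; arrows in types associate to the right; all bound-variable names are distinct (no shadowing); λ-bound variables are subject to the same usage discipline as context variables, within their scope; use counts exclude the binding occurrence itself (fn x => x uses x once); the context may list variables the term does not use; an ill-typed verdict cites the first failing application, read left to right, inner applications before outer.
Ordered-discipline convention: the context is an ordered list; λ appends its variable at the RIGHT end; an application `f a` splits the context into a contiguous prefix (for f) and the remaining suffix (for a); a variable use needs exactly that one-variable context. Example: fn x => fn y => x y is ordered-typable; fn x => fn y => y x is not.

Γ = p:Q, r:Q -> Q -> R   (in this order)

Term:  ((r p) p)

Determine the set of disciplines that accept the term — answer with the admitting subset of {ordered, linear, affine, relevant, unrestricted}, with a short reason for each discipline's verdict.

admitting disciplines: relevant, unrestricted
use counts: p: 2×; r: 1×
use order (left to right): r, p, p
typing: ✓ — R
ordered: ✗ — needs contraction — p ×2
linear: ✗ — needs contraction — p ×2
affine: ✗ — needs contraction — p ×2
relevant: ✓ — every one of p, r appears
unrestricted: ✓ — well-typed at R; no restrictions here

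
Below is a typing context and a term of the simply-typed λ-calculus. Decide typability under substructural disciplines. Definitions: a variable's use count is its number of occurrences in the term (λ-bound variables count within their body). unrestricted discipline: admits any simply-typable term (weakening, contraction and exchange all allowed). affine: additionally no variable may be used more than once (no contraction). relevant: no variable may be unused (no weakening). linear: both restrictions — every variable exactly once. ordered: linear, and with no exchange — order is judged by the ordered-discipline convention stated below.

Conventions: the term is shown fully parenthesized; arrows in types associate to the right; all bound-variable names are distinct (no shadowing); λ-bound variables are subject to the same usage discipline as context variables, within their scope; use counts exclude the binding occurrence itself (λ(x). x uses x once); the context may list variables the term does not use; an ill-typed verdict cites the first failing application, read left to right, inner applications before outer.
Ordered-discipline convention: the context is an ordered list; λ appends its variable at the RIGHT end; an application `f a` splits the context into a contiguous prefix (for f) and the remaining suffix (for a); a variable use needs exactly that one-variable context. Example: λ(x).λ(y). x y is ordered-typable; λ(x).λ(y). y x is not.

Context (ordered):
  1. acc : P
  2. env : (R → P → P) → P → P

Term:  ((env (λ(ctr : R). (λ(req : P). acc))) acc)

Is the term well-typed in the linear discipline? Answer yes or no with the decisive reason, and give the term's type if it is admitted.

no — repeated use of acc ×2; ctr, req left unused
use counts: acc ×2, env ×1, ctr (bound) ×0, req (bound) ×0
order of uses: env, acc, acc
typing: well-typed at P
per-discipline verdicts: ordered ✗ | linear ✗ | affine ✗ | relevant ✗ | unrestricted ✓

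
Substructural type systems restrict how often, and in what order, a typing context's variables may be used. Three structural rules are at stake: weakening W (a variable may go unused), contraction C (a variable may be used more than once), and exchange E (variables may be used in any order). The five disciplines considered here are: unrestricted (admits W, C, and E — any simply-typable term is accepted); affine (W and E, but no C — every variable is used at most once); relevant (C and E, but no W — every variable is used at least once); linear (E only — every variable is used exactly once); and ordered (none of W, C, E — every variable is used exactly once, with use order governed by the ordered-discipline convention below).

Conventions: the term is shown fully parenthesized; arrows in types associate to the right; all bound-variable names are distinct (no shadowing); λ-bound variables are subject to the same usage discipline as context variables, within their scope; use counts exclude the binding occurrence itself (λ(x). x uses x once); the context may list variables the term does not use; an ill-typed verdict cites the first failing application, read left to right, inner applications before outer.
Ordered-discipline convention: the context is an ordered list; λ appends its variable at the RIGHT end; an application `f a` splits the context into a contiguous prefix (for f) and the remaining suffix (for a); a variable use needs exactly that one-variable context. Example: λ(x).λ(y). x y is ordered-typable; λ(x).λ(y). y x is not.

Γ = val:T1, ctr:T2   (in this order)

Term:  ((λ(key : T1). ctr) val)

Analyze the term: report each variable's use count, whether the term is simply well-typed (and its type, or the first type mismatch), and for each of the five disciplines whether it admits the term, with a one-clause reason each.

variable uses: val: 1×; ctr: 1×; key (bound): 0×
left-to-right use order: ctr, val
typing: ✓ — T2
ordered: ✗, needs weakening: key unused
linear: ✗, needs weakening: key unused
affine: ✓, no duplicate uses among val, ctr, key
relevant: ✗, needs weakening: key unused
unrestricted: ✓, typability at T2 is all that's needed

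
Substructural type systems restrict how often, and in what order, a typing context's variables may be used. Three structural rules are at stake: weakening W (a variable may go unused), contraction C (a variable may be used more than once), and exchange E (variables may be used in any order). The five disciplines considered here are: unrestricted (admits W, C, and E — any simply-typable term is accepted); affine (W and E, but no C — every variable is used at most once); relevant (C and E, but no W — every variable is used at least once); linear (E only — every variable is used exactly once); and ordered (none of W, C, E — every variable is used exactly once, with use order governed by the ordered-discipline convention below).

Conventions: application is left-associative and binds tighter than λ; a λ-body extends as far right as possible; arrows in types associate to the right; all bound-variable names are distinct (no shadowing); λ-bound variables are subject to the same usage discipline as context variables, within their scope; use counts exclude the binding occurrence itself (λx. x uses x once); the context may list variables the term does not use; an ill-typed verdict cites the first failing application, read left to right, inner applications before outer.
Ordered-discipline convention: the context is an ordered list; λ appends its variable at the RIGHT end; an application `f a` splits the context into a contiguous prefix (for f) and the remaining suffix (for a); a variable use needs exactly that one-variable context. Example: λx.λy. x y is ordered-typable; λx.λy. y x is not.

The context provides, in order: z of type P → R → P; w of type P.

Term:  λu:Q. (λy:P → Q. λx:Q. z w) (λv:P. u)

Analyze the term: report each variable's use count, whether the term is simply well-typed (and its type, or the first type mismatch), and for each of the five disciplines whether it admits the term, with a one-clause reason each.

counts: z: 1×, w: 1×, u (bound): 1×, y (bound): 0×, x (bound): 0×, v (bound): 0×
use order (left to right): z, w, u
typing: well-typed — term : Q → Q → R → P
ordered ✗ (unused: y, x, v — weakening required)
linear ✗ (unused: y, x, v — weakening required)
affine ✓ (no duplicate uses among z, w, u, y, x, v)
relevant ✗ (unused: y, x, v — weakening required)
unrestricted ✓ (simply typable at Q → Q → R → P; W, C, E all held)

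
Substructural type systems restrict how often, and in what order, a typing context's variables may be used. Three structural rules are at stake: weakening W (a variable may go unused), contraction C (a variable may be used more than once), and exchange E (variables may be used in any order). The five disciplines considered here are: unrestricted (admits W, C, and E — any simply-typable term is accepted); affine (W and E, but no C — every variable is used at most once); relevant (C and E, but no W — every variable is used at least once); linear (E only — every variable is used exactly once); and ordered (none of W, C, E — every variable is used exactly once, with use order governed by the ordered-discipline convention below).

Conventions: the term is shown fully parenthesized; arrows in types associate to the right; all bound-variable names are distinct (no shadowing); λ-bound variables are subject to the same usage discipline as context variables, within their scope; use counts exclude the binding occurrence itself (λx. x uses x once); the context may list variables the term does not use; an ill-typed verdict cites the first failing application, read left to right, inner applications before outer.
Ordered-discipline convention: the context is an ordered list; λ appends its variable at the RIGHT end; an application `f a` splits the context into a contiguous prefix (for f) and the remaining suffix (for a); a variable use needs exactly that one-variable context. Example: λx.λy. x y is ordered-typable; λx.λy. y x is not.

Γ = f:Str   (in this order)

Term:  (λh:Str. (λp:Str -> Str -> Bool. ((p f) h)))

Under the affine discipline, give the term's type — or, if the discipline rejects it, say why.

term : Str -> (Str -> Str -> Bool) -> Bool
use counts: f=1; h (λ-bound)=1; p (λ-bound)=1
order of uses: p, f, h
typing: ✓ — Str -> (Str -> Str -> Bool) -> Bool
all disciplines: ordered ✗ | linear ✓ | affine ✓ | relevant ✓ | unrestricted ✓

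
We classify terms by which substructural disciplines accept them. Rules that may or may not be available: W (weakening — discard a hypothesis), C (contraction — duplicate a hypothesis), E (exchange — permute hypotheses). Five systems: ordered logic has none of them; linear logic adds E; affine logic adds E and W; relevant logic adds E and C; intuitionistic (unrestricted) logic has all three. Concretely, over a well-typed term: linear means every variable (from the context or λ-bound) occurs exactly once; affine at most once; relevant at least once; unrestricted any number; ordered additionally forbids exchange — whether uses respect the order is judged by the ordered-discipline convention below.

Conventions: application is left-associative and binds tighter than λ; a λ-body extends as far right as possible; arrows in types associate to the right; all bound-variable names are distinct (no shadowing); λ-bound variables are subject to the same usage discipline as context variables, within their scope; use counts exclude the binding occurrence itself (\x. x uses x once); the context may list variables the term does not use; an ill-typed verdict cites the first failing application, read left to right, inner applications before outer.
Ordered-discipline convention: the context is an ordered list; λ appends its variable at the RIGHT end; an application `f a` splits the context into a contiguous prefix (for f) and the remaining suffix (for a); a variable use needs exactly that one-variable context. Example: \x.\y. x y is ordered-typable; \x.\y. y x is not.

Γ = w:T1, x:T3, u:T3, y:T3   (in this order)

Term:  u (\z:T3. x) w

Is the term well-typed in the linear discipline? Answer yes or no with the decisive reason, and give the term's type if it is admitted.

no — not simply typable
use counts: w: 1×, x: 1×, u: 1×, y: 0×, z (bound): 0×
uses in reading order: u, x, w
typing: ill-typed: non-arrow in function slot: T3
all disciplines: ordered ✗ | linear ✗ | affine ✗ | relevant ✗ | unrestricted ✗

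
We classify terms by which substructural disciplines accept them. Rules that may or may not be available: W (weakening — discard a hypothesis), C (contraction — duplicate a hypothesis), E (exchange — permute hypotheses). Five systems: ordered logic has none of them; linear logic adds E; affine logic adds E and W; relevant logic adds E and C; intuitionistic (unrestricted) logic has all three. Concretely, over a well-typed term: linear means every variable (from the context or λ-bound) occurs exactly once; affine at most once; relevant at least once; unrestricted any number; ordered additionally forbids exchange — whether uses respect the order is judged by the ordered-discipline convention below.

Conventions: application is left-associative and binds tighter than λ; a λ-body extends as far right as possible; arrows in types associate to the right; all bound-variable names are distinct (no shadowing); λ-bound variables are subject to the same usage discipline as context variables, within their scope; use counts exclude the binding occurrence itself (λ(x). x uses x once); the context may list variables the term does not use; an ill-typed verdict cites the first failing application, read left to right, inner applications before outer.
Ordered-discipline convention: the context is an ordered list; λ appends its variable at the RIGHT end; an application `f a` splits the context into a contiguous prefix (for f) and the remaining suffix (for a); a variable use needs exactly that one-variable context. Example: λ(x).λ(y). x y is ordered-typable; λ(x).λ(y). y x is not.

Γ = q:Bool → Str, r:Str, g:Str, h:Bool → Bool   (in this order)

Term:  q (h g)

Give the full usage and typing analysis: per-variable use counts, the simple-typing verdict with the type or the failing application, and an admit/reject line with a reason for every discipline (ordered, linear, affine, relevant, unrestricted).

usage: q: 1×, r: 0×, g: 1×, h: 1×
uses in reading order: q, h, g
typing: ill-typed: an argument Str mismatches the expected Bool
ordered: ✗, fails simple typing
linear: ✗, a type mismatch blocks all five
affine: ✗, the type mismatch rejects it
relevant: ✗, not simply typable
unrestricted: ✗, fails simple typing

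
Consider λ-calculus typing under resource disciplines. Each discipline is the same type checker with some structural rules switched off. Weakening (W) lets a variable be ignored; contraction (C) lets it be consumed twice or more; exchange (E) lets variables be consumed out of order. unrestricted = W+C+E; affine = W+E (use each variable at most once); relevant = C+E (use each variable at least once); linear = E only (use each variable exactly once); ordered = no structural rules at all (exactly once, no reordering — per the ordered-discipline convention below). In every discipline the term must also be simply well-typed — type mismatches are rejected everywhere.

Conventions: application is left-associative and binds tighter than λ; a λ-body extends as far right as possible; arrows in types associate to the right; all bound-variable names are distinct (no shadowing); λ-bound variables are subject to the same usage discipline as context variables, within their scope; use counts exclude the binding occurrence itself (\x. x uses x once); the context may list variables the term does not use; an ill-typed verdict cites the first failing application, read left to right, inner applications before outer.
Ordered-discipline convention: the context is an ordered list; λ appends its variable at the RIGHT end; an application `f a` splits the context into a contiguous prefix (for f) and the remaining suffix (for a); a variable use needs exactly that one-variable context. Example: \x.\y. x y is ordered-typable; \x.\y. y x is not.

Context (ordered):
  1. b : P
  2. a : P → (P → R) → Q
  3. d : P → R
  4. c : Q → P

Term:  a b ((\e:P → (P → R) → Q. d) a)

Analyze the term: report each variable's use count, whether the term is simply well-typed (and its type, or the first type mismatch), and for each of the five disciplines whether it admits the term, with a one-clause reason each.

usage: b=1; a=2; d=1; c=0; e (λ-bound)=0
use order (left to right): a, b, d, a
typing: well-typed at Q
ordered ✗ (repeated use of a ×2; c, e left unused)
linear ✗ (repeated use of a ×2; c, e left unused)
affine ✗ (repeated use of a ×2)
relevant ✗ (c, e left unused)
unrestricted ✓ (simply typable at Q; W, C, E all held)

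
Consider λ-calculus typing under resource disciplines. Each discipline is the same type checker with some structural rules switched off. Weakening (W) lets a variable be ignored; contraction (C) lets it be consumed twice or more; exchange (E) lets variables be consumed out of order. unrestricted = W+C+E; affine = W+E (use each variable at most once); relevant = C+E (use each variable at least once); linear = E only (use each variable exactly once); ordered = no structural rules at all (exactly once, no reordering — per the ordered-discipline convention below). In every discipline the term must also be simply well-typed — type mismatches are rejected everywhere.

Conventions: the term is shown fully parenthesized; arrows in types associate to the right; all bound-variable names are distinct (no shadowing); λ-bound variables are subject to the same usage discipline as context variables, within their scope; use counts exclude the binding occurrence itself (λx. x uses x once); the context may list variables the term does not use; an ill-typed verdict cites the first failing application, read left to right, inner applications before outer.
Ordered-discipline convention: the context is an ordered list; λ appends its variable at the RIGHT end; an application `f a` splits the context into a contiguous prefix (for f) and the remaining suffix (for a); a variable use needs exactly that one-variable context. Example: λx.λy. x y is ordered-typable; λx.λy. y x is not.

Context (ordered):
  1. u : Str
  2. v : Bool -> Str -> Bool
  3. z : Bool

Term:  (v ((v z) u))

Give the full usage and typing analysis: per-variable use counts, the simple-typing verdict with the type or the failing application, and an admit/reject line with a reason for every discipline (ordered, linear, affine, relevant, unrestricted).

usage: u: 1×; v: 2×; z: 1×
uses in reading order: v, v, z, u
typing: ✓ — Str -> Bool
ordered: ✗ — needs contraction — v ×2
linear: ✗ — needs contraction — v ×2
affine: ✗ — needs contraction — v ×2
relevant: ✓ — u, v, z: all used, weakening unneeded
unrestricted: ✓ — well-typed at Str -> Bool; no restrictions here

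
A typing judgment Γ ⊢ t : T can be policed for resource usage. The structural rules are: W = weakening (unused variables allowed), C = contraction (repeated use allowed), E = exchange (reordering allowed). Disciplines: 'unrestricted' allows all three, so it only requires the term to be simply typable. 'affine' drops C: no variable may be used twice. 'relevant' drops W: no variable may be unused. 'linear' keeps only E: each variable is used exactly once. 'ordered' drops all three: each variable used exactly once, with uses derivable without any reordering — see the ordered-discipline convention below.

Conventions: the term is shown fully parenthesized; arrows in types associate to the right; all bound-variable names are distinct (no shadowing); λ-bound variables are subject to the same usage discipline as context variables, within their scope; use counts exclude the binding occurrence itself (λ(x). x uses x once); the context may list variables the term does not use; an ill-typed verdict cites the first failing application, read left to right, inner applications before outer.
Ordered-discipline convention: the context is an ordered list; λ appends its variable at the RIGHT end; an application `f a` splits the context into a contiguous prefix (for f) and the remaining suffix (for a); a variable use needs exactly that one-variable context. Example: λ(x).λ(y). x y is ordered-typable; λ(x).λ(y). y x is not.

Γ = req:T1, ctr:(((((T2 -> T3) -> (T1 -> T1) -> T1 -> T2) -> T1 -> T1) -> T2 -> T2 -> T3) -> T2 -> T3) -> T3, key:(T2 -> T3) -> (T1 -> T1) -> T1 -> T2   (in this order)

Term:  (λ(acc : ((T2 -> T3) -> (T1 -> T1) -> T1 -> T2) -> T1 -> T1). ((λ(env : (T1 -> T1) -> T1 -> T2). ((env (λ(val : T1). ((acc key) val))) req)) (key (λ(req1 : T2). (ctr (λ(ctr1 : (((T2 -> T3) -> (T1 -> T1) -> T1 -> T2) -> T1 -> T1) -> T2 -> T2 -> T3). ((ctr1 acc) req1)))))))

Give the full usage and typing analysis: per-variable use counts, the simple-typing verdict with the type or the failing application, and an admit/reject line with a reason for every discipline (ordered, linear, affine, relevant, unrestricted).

counts: req=1; ctr=1; key=2; acc (bound)=2; env (bound)=1; val (bound)=1; req1 (bound)=1; ctr1 (bound)=1
use order (left to right): env, acc, key, val, req, key, ctr, ctr1, acc, req1
typing: well-typed at (((T2 -> T3) -> (T1 -> T1) -> T1 -> T2) -> T1 -> T1) -> T2
ordered: ✗, key ×2, acc ×2 used more than once (contraction)
linear: ✗, key ×2, acc ×2 used more than once (contraction)
affine: ✗, key ×2, acc ×2 used more than once (contraction)
relevant: ✓, none of req, ctr, key, acc, env, val, req1, ctr1 goes unused
unrestricted: ✓, well-typed at (((T2 -> T3) -> (T1 -> T1) -> T1 -> T2) -> T1 -> T1) -> T2; no restrictions here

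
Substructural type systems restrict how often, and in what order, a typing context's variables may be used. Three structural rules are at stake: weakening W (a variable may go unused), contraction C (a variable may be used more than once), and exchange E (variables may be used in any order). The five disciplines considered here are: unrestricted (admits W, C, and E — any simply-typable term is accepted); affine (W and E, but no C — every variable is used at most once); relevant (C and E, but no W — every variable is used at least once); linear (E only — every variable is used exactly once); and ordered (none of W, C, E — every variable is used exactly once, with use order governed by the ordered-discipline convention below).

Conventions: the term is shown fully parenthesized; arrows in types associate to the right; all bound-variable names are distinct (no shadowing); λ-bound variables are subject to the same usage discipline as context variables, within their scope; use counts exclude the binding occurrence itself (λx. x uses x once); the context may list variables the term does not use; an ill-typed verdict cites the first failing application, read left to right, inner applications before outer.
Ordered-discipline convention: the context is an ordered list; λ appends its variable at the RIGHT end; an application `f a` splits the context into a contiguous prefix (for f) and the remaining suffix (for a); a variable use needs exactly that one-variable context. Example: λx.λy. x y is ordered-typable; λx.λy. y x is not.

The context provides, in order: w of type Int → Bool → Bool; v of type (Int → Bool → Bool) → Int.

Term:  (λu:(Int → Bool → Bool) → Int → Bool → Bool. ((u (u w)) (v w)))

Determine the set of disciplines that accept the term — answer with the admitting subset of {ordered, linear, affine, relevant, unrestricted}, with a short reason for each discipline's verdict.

admitting disciplines: relevant, unrestricted
variable uses: w ×2; v ×1; u [bound] ×2
left-to-right use order: u, u, w, v, w
typing: the term checks, with type ((Int → Bool → Bool) → Int → Bool → Bool) → Bool → Bool
ordered: ✗ — repeated use of w ×2, u ×2
linear: ✗ — repeated use of w ×2, u ×2
affine: ✗ — repeated use of w ×2, u ×2
relevant: ✓ — every one of w, v, u appears
unrestricted: ✓ — typability at ((Int → Bool → Bool) → Int → Bool → Bool) → Bool → Bool is all that's needed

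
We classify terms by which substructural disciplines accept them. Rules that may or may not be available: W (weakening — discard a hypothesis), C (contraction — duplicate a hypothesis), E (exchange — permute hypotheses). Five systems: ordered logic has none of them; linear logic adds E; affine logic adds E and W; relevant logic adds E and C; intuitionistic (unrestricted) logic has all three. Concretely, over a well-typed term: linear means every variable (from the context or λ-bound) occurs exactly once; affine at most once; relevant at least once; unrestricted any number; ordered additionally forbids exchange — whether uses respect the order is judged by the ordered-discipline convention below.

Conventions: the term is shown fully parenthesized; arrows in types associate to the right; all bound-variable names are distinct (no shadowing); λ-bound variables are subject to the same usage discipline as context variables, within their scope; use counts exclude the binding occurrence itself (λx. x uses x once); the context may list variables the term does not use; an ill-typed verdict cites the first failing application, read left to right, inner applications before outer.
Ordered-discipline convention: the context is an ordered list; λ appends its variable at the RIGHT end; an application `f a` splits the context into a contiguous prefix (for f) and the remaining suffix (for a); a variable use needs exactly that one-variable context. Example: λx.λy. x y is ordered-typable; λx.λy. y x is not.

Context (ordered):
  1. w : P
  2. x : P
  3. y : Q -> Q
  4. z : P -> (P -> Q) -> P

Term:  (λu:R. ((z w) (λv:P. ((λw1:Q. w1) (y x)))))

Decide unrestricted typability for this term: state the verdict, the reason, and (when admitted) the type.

no — not simply typable
use counts: w: 1×; x: 1×; y: 1×; z: 1×; u [bound]: 0×; v [bound]: 0×; w1 [bound]: 1×
order of uses: z, w, w1, y, x
typing: ill-typed: an argument P mismatches the expected Q
all disciplines: ordered ✗, linear ✗, affine ✗, relevant ✗, unrestricted ✗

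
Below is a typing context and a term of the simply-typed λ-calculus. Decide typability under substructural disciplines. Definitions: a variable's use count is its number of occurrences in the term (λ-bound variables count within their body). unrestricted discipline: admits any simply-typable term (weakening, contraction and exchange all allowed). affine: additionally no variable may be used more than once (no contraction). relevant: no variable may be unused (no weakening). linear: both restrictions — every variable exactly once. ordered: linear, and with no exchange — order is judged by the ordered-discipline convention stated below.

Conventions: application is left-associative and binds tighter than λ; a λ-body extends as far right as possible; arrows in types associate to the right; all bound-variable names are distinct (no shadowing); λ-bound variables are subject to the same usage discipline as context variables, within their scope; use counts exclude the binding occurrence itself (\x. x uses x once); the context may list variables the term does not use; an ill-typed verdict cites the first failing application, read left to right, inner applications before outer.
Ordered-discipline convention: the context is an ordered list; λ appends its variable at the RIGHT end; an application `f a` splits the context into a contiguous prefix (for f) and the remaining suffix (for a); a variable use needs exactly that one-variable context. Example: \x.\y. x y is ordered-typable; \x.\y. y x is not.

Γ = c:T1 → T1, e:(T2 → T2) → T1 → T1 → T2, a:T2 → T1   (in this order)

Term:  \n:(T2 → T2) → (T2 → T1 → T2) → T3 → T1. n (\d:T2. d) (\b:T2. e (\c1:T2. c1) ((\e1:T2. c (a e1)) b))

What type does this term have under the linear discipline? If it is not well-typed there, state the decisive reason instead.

term : ((T2 → T2) → (T2 → T1 → T2) → T3 → T1) → T3 → T1
use counts: c=1, e=1, a=1, n (bound)=1, d (bound)=1, b (bound)=1, c1 (bound)=1, e1 (bound)=1
use order (left to right): n, d, e, c1, c, a, e1, b
typing: the term checks, with type ((T2 → T2) → (T2 → T1 → T2) → T3 → T1) → T3 → T1
per-discipline verdicts: ordered ✗; linear ✓; affine ✓; relevant ✓; unrestricted ✓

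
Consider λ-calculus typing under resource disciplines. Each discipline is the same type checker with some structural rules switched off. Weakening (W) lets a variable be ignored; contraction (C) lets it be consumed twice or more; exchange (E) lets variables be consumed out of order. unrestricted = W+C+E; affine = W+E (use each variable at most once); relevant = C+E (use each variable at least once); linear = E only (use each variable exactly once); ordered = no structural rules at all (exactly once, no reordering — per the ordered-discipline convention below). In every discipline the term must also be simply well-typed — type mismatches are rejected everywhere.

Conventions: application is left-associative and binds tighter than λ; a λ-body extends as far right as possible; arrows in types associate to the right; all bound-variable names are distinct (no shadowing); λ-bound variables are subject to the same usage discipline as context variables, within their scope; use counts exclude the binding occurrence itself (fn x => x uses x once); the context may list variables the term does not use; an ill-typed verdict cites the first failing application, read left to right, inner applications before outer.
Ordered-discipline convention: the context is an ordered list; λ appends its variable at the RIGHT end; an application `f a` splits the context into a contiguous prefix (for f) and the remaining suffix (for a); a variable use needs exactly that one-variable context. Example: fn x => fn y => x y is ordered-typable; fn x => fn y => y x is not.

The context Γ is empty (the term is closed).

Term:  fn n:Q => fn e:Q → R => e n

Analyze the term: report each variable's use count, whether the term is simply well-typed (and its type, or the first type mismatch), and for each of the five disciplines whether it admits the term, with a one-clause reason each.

usage: n (λ-bound) ×1, e (λ-bound) ×1
left-to-right use order: e, n
typing: ✓ — Q → (Q → R) → R
ordered: ✗ — needs exchange: uses follow e, n
linear: ✓ — single use per variable (n, e)
affine: ✓ — at most one use each (n, e)
relevant: ✓ — n, e: all used, weakening unneeded
unrestricted: ✓ — well-typed at Q → (Q → R) → R; no restrictions here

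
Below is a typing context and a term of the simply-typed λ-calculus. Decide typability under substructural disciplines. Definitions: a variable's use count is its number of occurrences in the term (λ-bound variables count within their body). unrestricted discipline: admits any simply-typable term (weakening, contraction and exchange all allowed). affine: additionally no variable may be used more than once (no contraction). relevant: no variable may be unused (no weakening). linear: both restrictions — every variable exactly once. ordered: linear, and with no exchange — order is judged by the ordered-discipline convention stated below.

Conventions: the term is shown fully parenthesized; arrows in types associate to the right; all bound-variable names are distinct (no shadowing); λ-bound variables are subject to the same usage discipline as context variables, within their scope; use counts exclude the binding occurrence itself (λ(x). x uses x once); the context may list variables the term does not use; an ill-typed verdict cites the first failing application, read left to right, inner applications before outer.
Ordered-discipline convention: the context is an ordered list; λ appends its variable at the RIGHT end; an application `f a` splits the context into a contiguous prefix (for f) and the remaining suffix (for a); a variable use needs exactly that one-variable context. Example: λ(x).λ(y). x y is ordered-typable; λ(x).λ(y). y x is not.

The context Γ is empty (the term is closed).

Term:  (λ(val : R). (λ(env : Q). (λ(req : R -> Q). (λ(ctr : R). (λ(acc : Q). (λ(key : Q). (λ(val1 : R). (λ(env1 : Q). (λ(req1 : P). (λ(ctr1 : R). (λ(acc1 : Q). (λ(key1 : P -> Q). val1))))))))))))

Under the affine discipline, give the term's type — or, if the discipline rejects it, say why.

term : R -> Q -> (R -> Q) -> R -> Q -> Q -> R -> Q -> P -> R -> Q -> (P -> Q) -> R
counts: val (bound): 0; env (bound): 0; req (bound): 0; ctr (bound): 0; acc (bound): 0; key (bound): 0; val1 (bound): 1; env1 (bound): 0; req1 (bound): 0; ctr1 (bound): 0; acc1 (bound): 0; key1 (bound): 0
use order (left to right): val1
typing: the term checks, with type R -> Q -> (R -> Q) -> R -> Q -> Q -> R -> Q -> P -> R -> Q -> (P -> Q) -> R
summary: ordered ✗ | linear ✗ | affine ✓ | relevant ✗ | unrestricted ✓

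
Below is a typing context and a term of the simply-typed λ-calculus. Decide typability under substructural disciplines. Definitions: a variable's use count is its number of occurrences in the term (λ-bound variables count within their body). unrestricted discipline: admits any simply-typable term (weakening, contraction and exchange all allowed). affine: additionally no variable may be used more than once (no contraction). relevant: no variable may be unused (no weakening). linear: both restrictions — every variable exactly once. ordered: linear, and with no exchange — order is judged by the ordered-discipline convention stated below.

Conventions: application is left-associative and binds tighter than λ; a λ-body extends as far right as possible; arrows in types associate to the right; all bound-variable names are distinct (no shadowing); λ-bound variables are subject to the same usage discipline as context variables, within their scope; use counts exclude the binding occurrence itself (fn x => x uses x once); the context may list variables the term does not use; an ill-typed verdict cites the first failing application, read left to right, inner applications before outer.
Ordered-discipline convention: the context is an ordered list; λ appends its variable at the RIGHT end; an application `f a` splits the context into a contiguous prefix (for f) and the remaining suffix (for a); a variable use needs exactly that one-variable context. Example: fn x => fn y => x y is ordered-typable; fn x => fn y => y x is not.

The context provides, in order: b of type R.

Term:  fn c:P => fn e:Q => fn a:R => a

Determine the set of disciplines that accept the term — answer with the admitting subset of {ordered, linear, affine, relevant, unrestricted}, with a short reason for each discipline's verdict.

admitted by: affine, unrestricted
usage: b: 0×; c (λ-bound): 0×; e (λ-bound): 0×; a (λ-bound): 1×
left-to-right use order: a
typing: ✓ — P -> Q -> R -> R
ordered ✗ (needs weakening: b, c, e unused)
linear ✗ (needs weakening: b, c, e unused)
affine ✓ (none of b, c, e, a used more than once)
relevant ✗ (needs weakening: b, c, e unused)
unrestricted ✓ (typability at P -> Q -> R -> R is all that's needed)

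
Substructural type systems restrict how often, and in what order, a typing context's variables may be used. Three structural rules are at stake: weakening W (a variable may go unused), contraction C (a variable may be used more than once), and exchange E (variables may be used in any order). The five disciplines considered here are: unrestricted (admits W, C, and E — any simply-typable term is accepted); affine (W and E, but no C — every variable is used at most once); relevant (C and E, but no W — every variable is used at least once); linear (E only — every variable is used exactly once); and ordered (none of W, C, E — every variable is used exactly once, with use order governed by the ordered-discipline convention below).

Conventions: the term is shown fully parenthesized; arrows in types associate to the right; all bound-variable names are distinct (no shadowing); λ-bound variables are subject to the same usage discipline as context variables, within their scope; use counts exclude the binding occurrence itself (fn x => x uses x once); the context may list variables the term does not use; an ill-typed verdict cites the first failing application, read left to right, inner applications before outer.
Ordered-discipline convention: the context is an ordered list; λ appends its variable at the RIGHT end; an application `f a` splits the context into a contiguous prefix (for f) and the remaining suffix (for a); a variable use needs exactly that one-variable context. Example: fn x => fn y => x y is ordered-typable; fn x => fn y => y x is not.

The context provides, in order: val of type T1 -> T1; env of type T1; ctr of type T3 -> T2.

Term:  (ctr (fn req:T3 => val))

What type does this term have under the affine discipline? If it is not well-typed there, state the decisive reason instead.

not well-typed under affine — fails simple typing
usage: val ×1; env ×0; ctr ×1; req (bound) ×0
use order (left to right): ctr, val
typing: ill-typed: argument of type T3 -> T1 -> T1 where T3 is required
per-discipline verdicts: ordered ✗ | linear ✗ | affine ✗ | relevant ✗ | unrestricted ✗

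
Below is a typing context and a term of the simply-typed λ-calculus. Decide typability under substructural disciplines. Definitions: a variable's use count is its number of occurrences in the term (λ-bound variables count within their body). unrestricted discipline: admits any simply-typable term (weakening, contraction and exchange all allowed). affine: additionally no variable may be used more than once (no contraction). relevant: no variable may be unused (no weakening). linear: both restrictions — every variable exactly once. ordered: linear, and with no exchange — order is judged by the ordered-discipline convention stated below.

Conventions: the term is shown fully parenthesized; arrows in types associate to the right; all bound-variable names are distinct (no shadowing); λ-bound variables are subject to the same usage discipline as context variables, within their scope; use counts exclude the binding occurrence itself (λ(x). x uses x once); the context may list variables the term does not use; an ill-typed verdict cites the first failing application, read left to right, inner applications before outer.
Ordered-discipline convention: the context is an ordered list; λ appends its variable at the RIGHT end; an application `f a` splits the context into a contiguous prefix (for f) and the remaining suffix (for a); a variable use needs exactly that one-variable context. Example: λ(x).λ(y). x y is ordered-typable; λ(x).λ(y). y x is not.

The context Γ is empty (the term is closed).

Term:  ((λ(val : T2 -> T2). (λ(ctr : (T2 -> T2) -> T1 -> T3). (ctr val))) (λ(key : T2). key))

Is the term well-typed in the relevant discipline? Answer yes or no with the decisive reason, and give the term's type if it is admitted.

yes — at least one use each (val, ctr, key); term : ((T2 -> T2) -> T1 -> T3) -> T1 -> T3
variable uses: val (bound) ×1; ctr (bound) ×1; key (bound) ×1
order of uses: ctr, val, key
typing: ✓ — ((T2 -> T2) -> T1 -> T3) -> T1 -> T3
per-discipline verdicts: ordered ✗; linear ✓; affine ✓; relevant ✓; unrestricted ✓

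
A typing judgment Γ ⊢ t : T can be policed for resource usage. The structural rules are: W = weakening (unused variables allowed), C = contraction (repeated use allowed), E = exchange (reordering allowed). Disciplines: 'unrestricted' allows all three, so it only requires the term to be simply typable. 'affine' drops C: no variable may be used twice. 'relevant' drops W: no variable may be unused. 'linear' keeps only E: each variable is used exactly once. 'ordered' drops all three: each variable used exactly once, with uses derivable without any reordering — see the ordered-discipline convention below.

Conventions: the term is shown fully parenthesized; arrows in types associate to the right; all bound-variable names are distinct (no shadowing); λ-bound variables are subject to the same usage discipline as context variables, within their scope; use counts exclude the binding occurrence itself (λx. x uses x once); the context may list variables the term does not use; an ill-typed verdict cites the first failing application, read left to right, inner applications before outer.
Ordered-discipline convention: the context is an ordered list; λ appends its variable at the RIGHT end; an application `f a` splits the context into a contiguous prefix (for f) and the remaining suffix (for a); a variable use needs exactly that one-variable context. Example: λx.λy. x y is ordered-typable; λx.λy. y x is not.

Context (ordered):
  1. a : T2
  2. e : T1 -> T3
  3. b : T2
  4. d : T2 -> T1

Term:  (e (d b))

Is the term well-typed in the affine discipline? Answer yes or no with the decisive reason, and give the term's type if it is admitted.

yes — at most one use each (a, e, b, d); term : T3
use counts: a=0, e=1, b=1, d=1
order of uses: e, d, b
typing: well-typed at T3
across the five disciplines: ordered ✗ | linear ✗ | affine ✓ | relevant ✗ | unrestricted ✓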